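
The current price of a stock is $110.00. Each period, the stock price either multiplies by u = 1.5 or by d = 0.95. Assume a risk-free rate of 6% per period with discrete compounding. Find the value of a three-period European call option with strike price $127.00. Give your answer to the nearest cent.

$17.42

Risk-neutral probability p = (1 + 0.06 − 0.95)/(1.5 − 0.95) = 0.1100/0.5500 = 0.2000
Terminal stock prices: S_uuu = 371.2, S_uud = 235.1, S_udd = 148.9, S_ddd = 94.31
Terminal payoffs (S − K): max(244.2, 0) = 244.2, max(108.1, 0) = 108.1, max(21.91, 0) = 21.91, max(-32.69, 0) = 0
Node uu (S = 247.5): V_uu = 1/1.06·[0.2000·244.2500 + 0.8000·108.1250] = 127.6887
Node ud (S = 156.8): V_ud = 1/1.06·[0.2000·108.1250 + 0.8000·21.9125] = 36.9387
Node dd (S = 99.27): V_dd = 1/1.06·[0.2000·21.9125 + 0.8000·0.0000] = 4.1344
Node u (S = 165): V_u = 1/1.06·[0.2000·127.6887 + 0.8000·36.9387] = 51.9705
Node d (S = 104.5): V_d = 1/1.06·[0.2000·36.9387 + 0.8000·4.1344] = 10.0899
Node 0 (S = 110): V_0 = 1/1.06·[0.2000·51.9705 + 0.8000·10.0899] = 17.4208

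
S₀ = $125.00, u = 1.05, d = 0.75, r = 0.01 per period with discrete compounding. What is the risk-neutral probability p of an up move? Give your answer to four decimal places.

p = 0.8667

Risk-neutral probability p = (1 + 0.01 − 0.75)/(1.05 − 0.75) = 0.2600/0.3000 = 0.8667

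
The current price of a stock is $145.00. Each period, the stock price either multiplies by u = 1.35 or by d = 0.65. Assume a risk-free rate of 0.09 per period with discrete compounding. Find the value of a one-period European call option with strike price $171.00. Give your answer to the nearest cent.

$14.27

Risk-neutral probability p = (1 + 0.09 − 0.65)/(1.35 − 0.65) = 0.4400/0.7000 = 0.6286
Terminal stock prices: S_u = 195.8, S_d = 94.25
Terminal payoffs (S − K): max(24.75, 0) = 24.75, max(-76.75, 0) = 0
Node 0 (S = 145): V_0 = 1/1.09·[0.6286·24.7500 + 0.3714·0.0000] = 14.2726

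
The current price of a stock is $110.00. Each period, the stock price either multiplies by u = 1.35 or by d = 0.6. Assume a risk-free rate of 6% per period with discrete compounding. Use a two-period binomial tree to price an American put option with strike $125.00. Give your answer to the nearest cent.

Risk-neutral probability p = (1 + 0.06 − 0.6)/(1.35 − 0.6) = 0.4600/0.7500 = 0.6133
Terminal stock prices: S_uu = 200.5, S_ud = 89.1, S_dd = 39.6
Terminal payoffs (K − S): max(-75.48, 0) = 0, max(35.9, 0) = 35.9, max(85.4, 0) = 85.4
Node u (S = 148.5): continuation = 1/1.06·[0.6133·0.0000 + 0.3867·35.9000] = 13.0956; exercise value = 0.0000 ≤ continuation, so V_u = 13.0956
Node d (S = 66): continuation = 1/1.06·[0.6133·35.9000 + 0.3867·85.4000] = 51.9245; exercise value = 59.0000 > continuation, so V_d = 59.0000 (exercise)
Node 0 (S = 110): continuation = 1/1.06·[0.6133·13.0956 + 0.3867·59.0000] = 29.0993; exercise value = 15.0000 ≤ continuation, so V_0 = 29.0993

$29.10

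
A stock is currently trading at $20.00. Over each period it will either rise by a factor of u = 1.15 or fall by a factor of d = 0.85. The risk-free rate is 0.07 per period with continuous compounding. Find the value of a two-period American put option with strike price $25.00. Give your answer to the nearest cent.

$5.00

Risk-neutral probability p = (e^0.07 − 0.85)/(1.15 − 0.85) = 0.2225/0.3000 = 0.7417
Terminal stock prices: S_uu = 26.45, S_ud = 19.55, S_dd = 14.45
Terminal payoffs (K − S): max(-1.45, 0) = 0, max(5.45, 0) = 5.45, max(10.55, 0) = 10.55
Node u (S = 23): continuation = e^(−0.07)·[0.7417·0.0000 + 0.2583·5.4500] = 1.3126; exercise value = 2.0000 > continuation, so V_u = 2.0000 (exercise)
Node d (S = 17): continuation = e^(−0.07)·[0.7417·5.4500 + 0.2583·10.5500] = 6.3098; exercise value = 8.0000 > continuation, so V_d = 8.0000 (exercise)
Node 0 (S = 20): continuation = e^(−0.07)·[0.7417·2.0000 + 0.2583·8.0000] = 3.3098; exercise value = 5.0000 > continuation, so V_0 = 5.0000 (exercise)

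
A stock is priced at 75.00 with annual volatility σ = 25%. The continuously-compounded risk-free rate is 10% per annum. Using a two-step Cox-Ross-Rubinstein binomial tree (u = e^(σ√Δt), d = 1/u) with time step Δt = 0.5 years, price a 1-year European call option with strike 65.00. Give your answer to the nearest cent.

17.97

CRR parameters: u = e^(σ√Δt) = e^(0.25·√0.5) = 1.1934, d = 1/u = 0.8380
Per-period rate: rΔt = 0.1·0.5 = 0.05, so R = e^0.05 = 1.0513
Risk-neutral probability p = (e^0.05 − 0.8380)/(1.1934 − 0.8380) = 0.2133/0.3554 = 0.6002
Terminal stock prices: S_uu = 106.8, S_ud = 75, S_dd = 52.66
Terminal payoffs (S − K): max(41.81, 0) = 41.81, max(10, 0) = 10, max(-12.34, 0) = 0
Node u (S = 89.5): V_u = e^(−0.05)·[0.6002·41.8089 + 0.3998·10.0000] = 27.6724
Node d (S = 62.85): V_d = e^(−0.05)·[0.6002·10.0000 + 0.3998·0.0000] = 5.7091
Node 0 (S = 75): V_0 = e^(−0.05)·[0.6002·27.6724 + 0.3998·5.7091] = 17.9698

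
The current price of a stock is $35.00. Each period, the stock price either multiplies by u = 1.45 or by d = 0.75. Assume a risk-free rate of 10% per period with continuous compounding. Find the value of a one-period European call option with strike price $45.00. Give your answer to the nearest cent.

$2.64

Risk-neutral probability p = (e^0.1 − 0.75)/(1.45 − 0.75) = 0.3552/0.7000 = 0.5074
Terminal stock prices: S_u = 50.75, S_d = 26.25
Terminal payoffs (S − K): max(5.75, 0) = 5.75, max(-18.75, 0) = 0
Node 0 (S = 35): V_0 = e^(−0.1)·[0.5074·5.7500 + 0.4926·0.0000] = 2.6398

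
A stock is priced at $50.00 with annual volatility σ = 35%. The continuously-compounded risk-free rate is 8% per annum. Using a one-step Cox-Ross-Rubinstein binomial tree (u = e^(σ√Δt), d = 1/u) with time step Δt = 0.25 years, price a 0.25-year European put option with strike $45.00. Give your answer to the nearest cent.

CRR parameters: u = e^(σ√Δt) = e^(0.35·√0.25) = 1.1912, d = 1/u = 0.8395
Per-period rate: rΔt = 0.08·0.25 = 0.02, so R = e^0.02 = 1.0202
Risk-neutral probability p = (e^0.02 − 0.8395)/(1.1912 − 0.8395) = 0.1807/0.3518 = 0.5138
Terminal stock prices: S_u = 59.56, S_d = 41.97
Terminal payoffs (K − S): max(-14.56, 0) = 0, max(3.027, 0) = 3.027
Node 0 (S = 50): V_0 = e^(−0.02)·[0.5138·0.0000 + 0.4862·3.0271] = 1.4427

$1.44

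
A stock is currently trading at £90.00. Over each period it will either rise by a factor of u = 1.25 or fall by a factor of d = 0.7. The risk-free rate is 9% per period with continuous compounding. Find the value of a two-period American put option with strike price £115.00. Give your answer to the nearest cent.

Risk-neutral probability p = (e^0.09 − 0.7)/(1.25 − 0.7) = 0.3942/0.5500 = 0.7167
Terminal stock prices: S_uu = 140.6, S_ud = 78.75, S_dd = 44.1
Terminal payoffs (K − S): max(-25.62, 0) = 0, max(36.25, 0) = 36.25, max(70.9, 0) = 70.9
Node u (S = 112.5): continuation = e^(−0.09)·[0.7167·0.0000 + 0.2833·36.2500] = 9.3864; exercise value = 2.5000 ≤ continuation, so V_u = 9.3864
Node d (S = 63): continuation = e^(−0.09)·[0.7167·36.2500 + 0.2833·70.9000] = 42.1021; exercise value = 52.0000 > continuation, so V_d = 52.0000 (exercise)
Node 0 (S = 90): continuation = e^(−0.09)·[0.7167·9.3864 + 0.2833·52.0000] = 19.6126; exercise value = 25.0000 > continuation, so V_0 = 25.0000 (exercise)

£25.00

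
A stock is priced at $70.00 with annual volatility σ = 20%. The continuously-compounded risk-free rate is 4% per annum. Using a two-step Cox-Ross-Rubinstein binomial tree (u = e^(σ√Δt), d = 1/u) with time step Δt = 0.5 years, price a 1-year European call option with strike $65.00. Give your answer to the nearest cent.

$10.08

CRR parameters: u = e^(σ√Δt) = e^(0.2·√0.5) = 1.1519, d = 1/u = 0.8681
Per-period rate: rΔt = 0.04·0.5 = 0.02, so R = e^0.02 = 1.0202
Risk-neutral probability p = (e^0.02 − 0.8681)/(1.1519 − 0.8681) = 0.1521/0.2838 = 0.5359
Terminal stock prices: S_uu = 92.88, S_ud = 70, S_dd = 52.75
Terminal payoffs (S − K): max(27.88, 0) = 27.88, max(5, 0) = 5, max(-12.25, 0) = 0
Node u (S = 80.63): V_u = e^(−0.02)·[0.5359·27.8828 + 0.4641·5.0000] = 16.9208
Node d (S = 60.77): V_d = e^(−0.02)·[0.5359·5.0000 + 0.4641·0.0000] = 2.6264
Node 0 (S = 70): V_0 = e^(−0.02)·[0.5359·16.9208 + 0.4641·2.6264] = 10.0829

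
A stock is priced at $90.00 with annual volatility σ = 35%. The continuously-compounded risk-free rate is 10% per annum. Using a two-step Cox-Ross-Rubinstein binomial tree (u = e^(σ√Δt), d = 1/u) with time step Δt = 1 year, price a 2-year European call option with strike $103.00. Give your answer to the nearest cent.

$20.13

CRR parameters: u = e^(σ√Δt) = e^(0.35·√1) = 1.4191, d = 1/u = 0.7047
Per-period rate: rΔt = 0.1·1 = 0.1, so R = e^0.1 = 1.1052
Risk-neutral probability p = (e^0.1 − 0.7047)/(1.4191 − 0.7047) = 0.4005/0.7144 = 0.5606
Terminal stock prices: S_uu = 181.2, S_ud = 90, S_dd = 44.69
Terminal payoffs (S − K): max(78.24, 0) = 78.24, max(-13, 0) = 0, max(-58.31, 0) = 0
Node u (S = 127.7): V_u = e^(−0.1)·[0.5606·78.2377 + 0.4394·0.0000] = 39.6864
Node d (S = 63.42): V_d = e^(−0.1)·[0.5606·0.0000 + 0.4394·0.0000] = 0.0000
Node 0 (S = 90): V_0 = e^(−0.1)·[0.5606·39.6864 + 0.4394·0.0000] = 20.1311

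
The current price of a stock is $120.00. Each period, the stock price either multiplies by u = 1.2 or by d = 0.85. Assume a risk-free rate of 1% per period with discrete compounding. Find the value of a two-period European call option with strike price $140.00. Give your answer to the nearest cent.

$6.72

Risk-neutral probability p = (1 + 0.01 − 0.85)/(1.2 − 0.85) = 0.1600/0.3500 = 0.4571
Terminal stock prices: S_uu = 172.8, S_ud = 122.4, S_dd = 86.7
Terminal payoffs (S − K): max(32.8, 0) = 32.8, max(-17.6, 0) = 0, max(-53.3, 0) = 0
Node u (S = 144): V_u = 1/1.01·[0.4571·32.8000 + 0.5429·0.0000] = 14.8458
Node d (S = 102): V_d = 1/1.01·[0.4571·0.0000 + 0.5429·0.0000] = 0.0000
Node 0 (S = 120): V_0 = 1/1.01·[0.4571·14.8458 + 0.5429·0.0000] = 6.7195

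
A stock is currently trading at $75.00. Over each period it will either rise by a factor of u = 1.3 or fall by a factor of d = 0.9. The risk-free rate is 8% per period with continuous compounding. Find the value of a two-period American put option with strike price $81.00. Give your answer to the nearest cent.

$6.75

Risk-neutral probability p = (e^0.08 − 0.9)/(1.3 − 0.9) = 0.1833/0.4000 = 0.4582
Terminal stock prices: S_uu = 126.8, S_ud = 87.75, S_dd = 60.75
Terminal payoffs (K − S): max(-45.75, 0) = 0, max(-6.75, 0) = 0, max(20.25, 0) = 20.25
Node u (S = 97.5): continuation = e^(−0.08)·[0.4582·0.0000 + 0.5418·0.0000] = 0.0000; exercise value = 0.0000 ≤ continuation, so V_u = 0.0000
Node d (S = 67.5): continuation = e^(−0.08)·[0.4582·0.0000 + 0.5418·20.2500] = 10.1276; exercise value = 13.5000 > continuation, so V_d = 13.5000 (exercise)
Node 0 (S = 75): continuation = e^(−0.08)·[0.4582·0.0000 + 0.5418·13.5000] = 6.7517; exercise value = 6.0000 ≤ continuation, so V_0 = 6.7517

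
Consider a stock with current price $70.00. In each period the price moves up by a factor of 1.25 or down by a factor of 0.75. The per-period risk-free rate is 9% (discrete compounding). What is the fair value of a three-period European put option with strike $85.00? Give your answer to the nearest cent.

Risk-neutral probability p = (1 + 0.09 − 0.75)/(1.25 − 0.75) = 0.3400/0.5000 = 0.6800
Terminal stock prices: S_uuu = 136.7, S_uud = 82.03, S_udd = 49.22, S_ddd = 29.53
Terminal payoffs (K − S): max(-51.72, 0) = 0, max(2.969, 0) = 2.969, max(35.78, 0) = 35.78, max(55.47, 0) = 55.47
Node uu (S = 109.4): V_uu = 1/1.09·[0.6800·0.0000 + 0.3200·2.9688] = 0.8716
Node ud (S = 65.62): V_ud = 1/1.09·[0.6800·2.9688 + 0.3200·35.7812] = 12.3567
Node dd (S = 39.38): V_dd = 1/1.09·[0.6800·35.7812 + 0.3200·55.4688] = 38.6067
Node u (S = 87.5): V_u = 1/1.09·[0.6800·0.8716 + 0.3200·12.3567] = 4.1714
Node d (S = 52.5): V_d = 1/1.09·[0.6800·12.3567 + 0.3200·38.6067] = 19.0428
Node 0 (S = 70): V_0 = 1/1.09·[0.6800·4.1714 + 0.3200·19.0428] = 8.1929

$8.19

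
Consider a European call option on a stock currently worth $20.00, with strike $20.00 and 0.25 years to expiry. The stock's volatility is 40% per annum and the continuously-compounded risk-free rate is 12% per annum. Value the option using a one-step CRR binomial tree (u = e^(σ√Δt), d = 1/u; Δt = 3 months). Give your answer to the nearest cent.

$2.26

CRR parameters: u = e^(σ√Δt) = e^(0.4·√0.25) = 1.2214, d = 1/u = 0.8187
Per-period rate: rΔt = 0.12·0.25 = 0.03, so R = e^0.03 = 1.0305
Risk-neutral probability p = (e^0.03 − 0.8187)/(1.2214 − 0.8187) = 0.2117/0.4027 = 0.5258
Terminal stock prices: S_u = 24.43, S_d = 16.37
Terminal payoffs (S − K): max(4.428, 0) = 4.428, max(-3.625, 0) = 0
Node 0 (S = 20): V_0 = e^(−0.03)·[0.5258·4.4281 + 0.4742·0.0000] = 2.2594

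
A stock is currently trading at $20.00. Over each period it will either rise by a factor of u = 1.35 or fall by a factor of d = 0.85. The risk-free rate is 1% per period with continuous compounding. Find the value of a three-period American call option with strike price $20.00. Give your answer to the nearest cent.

$3.16

Risk-neutral probability p = (e^0.01 − 0.85)/(1.35 − 0.85) = 0.1601/0.5000 = 0.3201
Terminal stock prices: S_uuu = 49.21, S_uud = 30.98, S_udd = 19.51, S_ddd = 12.28
Terminal payoffs (S − K): max(29.21, 0) = 29.21, max(10.98, 0) = 10.98, max(-0.4925, 0) = 0, max(-7.718, 0) = 0
Node uu (S = 36.45): continuation = e^(−0.01)·[0.3201·29.2075 + 0.6799·10.9825] = 16.6490; exercise value = 16.4500 ≤ continuation, so V_uu = 16.6490
Node ud (S = 22.95): continuation = e^(−0.01)·[0.3201·10.9825 + 0.6799·0.0000] = 3.4805; exercise value = 2.9500 ≤ continuation, so V_ud = 3.4805
Node dd (S = 14.45): continuation = e^(−0.01)·[0.3201·0.0000 + 0.6799·0.0000] = 0.0000; exercise value = 0.0000 ≤ continuation, so V_dd = 0.0000
Node u (S = 27): continuation = e^(−0.01)·[0.3201·16.6490 + 0.6799·3.4805] = 7.6192; exercise value = 7.0000 ≤ continuation, so V_u = 7.6192
Node d (S = 17): continuation = e^(−0.01)·[0.3201·3.4805 + 0.6799·0.0000] = 1.1030; exercise value = 0.0000 ≤ continuation, so V_d = 1.1030
Node 0 (S = 20): continuation = e^(−0.01)·[0.3201·7.6192 + 0.6799·1.1030] = 3.1571; exercise value = 0.0000 ≤ continuation, so V_0 = 3.1571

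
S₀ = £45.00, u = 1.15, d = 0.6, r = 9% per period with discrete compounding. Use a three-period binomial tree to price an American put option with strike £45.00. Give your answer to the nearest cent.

Risk-neutral probability p = (1 + 0.09 − 0.6)/(1.15 − 0.6) = 0.4900/0.5500 = 0.8909
Terminal stock prices: S_uuu = 68.44, S_uud = 35.71, S_udd = 18.63, S_ddd = 9.72
Terminal payoffs (K − S): max(-23.44, 0) = 0, max(9.293, 0) = 9.293, max(26.37, 0) = 26.37, max(35.28, 0) = 35.28
Node uu (S = 59.51): continuation = 1/1.09·[0.8909·0.0000 + 0.1091·9.2925] = 0.9300; exercise value = 0.0000 ≤ continuation, so V_uu = 0.9300
Node ud (S = 31.05): continuation = 1/1.09·[0.8909·9.2925 + 0.1091·26.3700] = 10.2344; exercise value = 13.9500 > continuation, so V_ud = 13.9500 (exercise)
Node dd (S = 16.2): continuation = 1/1.09·[0.8909·26.3700 + 0.1091·35.2800] = 25.0844; exercise value = 28.8000 > continuation, so V_dd = 28.8000 (exercise)
Node u (S = 51.75): continuation = 1/1.09·[0.8909·0.9300 + 0.1091·13.9500] = 2.1563; exercise value = 0.0000 ≤ continuation, so V_u = 2.1563
Node d (S = 27): continuation = 1/1.09·[0.8909·13.9500 + 0.1091·28.8000] = 14.2844; exercise value = 18.0000 > continuation, so V_d = 18.0000 (exercise)
Node 0 (S = 45): continuation = 1/1.09·[0.8909·2.1563 + 0.1091·18.0000] = 3.5640; exercise value = 0.0000 ≤ continuation, so V_0 = 3.5640

£3.56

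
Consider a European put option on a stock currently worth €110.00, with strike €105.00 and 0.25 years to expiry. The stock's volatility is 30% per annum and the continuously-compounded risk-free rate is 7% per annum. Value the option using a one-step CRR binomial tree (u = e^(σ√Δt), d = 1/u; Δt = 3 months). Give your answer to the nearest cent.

€4.86

CRR parameters: u = e^(σ√Δt) = e^(0.3·√0.25) = 1.1618, d = 1/u = 0.8607
Per-period rate: rΔt = 0.07·0.25 = 0.0175, so R = e^0.0175 = 1.0177
Risk-neutral probability p = (e^0.0175 − 0.8607)/(1.1618 − 0.8607) = 0.1569/0.3011 = 0.5212
Terminal stock prices: S_u = 127.8, S_d = 94.68
Terminal payoffs (K − S): max(-22.8, 0) = 0, max(10.32, 0) = 10.32
Node 0 (S = 110): V_0 = e^(−0.0175)·[0.5212·0.0000 + 0.4788·10.3221] = 4.8565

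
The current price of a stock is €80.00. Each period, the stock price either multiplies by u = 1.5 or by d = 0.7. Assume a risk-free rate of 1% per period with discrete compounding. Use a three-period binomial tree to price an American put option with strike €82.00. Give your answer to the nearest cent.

€22.29

Risk-neutral probability p = (1 + 0.01 − 0.7)/(1.5 − 0.7) = 0.3100/0.8000 = 0.3875
Terminal stock prices: S_uuu = 270, S_uud = 126, S_udd = 58.8, S_ddd = 27.44
Terminal payoffs (K − S): max(-188, 0) = 0, max(-44, 0) = 0, max(23.2, 0) = 23.2, max(54.56, 0) = 54.56
Node uu (S = 180): continuation = 1/1.01·[0.3875·0.0000 + 0.6125·0.0000] = 0.0000; exercise value = 0.0000 ≤ continuation, so V_uu = 0.0000
Node ud (S = 84): continuation = 1/1.01·[0.3875·0.0000 + 0.6125·23.2000] = 14.0693; exercise value = 0.0000 ≤ continuation, so V_ud = 14.0693
Node dd (S = 39.2): continuation = 1/1.01·[0.3875·23.2000 + 0.6125·54.5600] = 41.9881; exercise value = 42.8000 > continuation, so V_dd = 42.8000 (exercise)
Node u (S = 120): continuation = 1/1.01·[0.3875·0.0000 + 0.6125·14.0693] = 8.5321; exercise value = 0.0000 ≤ continuation, so V_u = 8.5321
Node d (S = 56): continuation = 1/1.01·[0.3875·14.0693 + 0.6125·42.8000] = 31.3533; exercise value = 26.0000 ≤ continuation, so V_d = 31.3533
Node 0 (S = 80): continuation = 1/1.01·[0.3875·8.5321 + 0.6125·31.3533] = 22.2872; exercise value = 2.0000 ≤ continuation, so V_0 = 22.2872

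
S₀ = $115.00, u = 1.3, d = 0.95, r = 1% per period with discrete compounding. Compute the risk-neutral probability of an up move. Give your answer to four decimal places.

p = 0.1714

Risk-neutral probability p = (1 + 0.01 − 0.95)/(1.3 − 0.95) = 0.0600/0.3500 = 0.1714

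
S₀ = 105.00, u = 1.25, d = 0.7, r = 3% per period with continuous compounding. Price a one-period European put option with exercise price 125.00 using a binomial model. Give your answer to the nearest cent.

Risk-neutral probability p = (e^0.03 − 0.7)/(1.25 − 0.7) = 0.3305/0.5500 = 0.6008
Terminal stock prices: S_u = 131.2, S_d = 73.5
Terminal payoffs (K − S): max(-6.25, 0) = 0, max(51.5, 0) = 51.5
Node 0 (S = 105): V_0 = e^(−0.03)·[0.6008·0.0000 + 0.3992·51.5000] = 19.9499

19.95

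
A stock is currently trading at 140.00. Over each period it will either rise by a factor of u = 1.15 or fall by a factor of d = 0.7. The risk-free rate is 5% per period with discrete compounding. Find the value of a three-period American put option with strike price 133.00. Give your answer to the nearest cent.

10.98

Risk-neutral probability p = (1 + 0.05 − 0.7)/(1.15 − 0.7) = 0.3500/0.4500 = 0.7778
Terminal stock prices: S_uuu = 212.9, S_uud = 129.6, S_udd = 78.89, S_ddd = 48.02
Terminal payoffs (K − S): max(-79.92, 0) = 0, max(3.395, 0) = 3.395, max(54.11, 0) = 54.11, max(84.98, 0) = 84.98
Node uu (S = 185.1): continuation = 1/1.05·[0.7778·0.0000 + 0.2222·3.3950] = 0.7185; exercise value = 0.0000 ≤ continuation, so V_uu = 0.7185
Node ud (S = 112.7): continuation = 1/1.05·[0.7778·3.3950 + 0.2222·54.1100] = 13.9667; exercise value = 20.3000 > continuation, so V_ud = 20.3000 (exercise)
Node dd (S = 68.6): continuation = 1/1.05·[0.7778·54.1100 + 0.2222·84.9800] = 58.0667; exercise value = 64.4000 > continuation, so V_dd = 64.4000 (exercise)
Node u (S = 161): continuation = 1/1.05·[0.7778·0.7185 + 0.2222·20.3000] = 4.8285; exercise value = 0.0000 ≤ continuation, so V_u = 4.8285
Node d (S = 98): continuation = 1/1.05·[0.7778·20.3000 + 0.2222·64.4000] = 28.6667; exercise value = 35.0000 > continuation, so V_d = 35.0000 (exercise)
Node 0 (S = 140): continuation = 1/1.05·[0.7778·4.8285 + 0.2222·35.0000] = 10.9841; exercise value = 0.0000 ≤ continuation, so V_0 = 10.9841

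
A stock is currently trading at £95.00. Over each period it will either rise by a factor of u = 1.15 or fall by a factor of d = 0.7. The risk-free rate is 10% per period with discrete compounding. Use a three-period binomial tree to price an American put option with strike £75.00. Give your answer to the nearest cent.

Risk-neutral probability p = (1 + 0.1 − 0.7)/(1.15 − 0.7) = 0.4000/0.4500 = 0.8889
Terminal stock prices: S_uuu = 144.5, S_uud = 87.95, S_udd = 53.53, S_ddd = 32.58
Terminal payoffs (K − S): max(-69.48, 0) = 0, max(-12.95, 0) = 0, max(21.47, 0) = 21.47, max(42.42, 0) = 42.42
Node uu (S = 125.6): continuation = 1/1.1·[0.8889·0.0000 + 0.1111·0.0000] = 0.0000; exercise value = 0.0000 ≤ continuation, so V_uu = 0.0000
Node ud (S = 76.47): continuation = 1/1.1·[0.8889·0.0000 + 0.1111·21.4675] = 2.1684; exercise value = 0.0000 ≤ continuation, so V_ud = 2.1684
Node dd (S = 46.55): continuation = 1/1.1·[0.8889·21.4675 + 0.1111·42.4150] = 21.6318; exercise value = 28.4500 > continuation, so V_dd = 28.4500 (exercise)
Node u (S = 109.2): continuation = 1/1.1·[0.8889·0.0000 + 0.1111·2.1684] = 0.2190; exercise value = 0.0000 ≤ continuation, so V_u = 0.2190
Node d (S = 66.5): continuation = 1/1.1·[0.8889·2.1684 + 0.1111·28.4500] = 4.6260; exercise value = 8.5000 > continuation, so V_d = 8.5000 (exercise)
Node 0 (S = 95): continuation = 1/1.1·[0.8889·0.2190 + 0.1111·8.5000] = 1.0356; exercise value = 0.0000 ≤ continuation, so V_0 = 1.0356

£1.04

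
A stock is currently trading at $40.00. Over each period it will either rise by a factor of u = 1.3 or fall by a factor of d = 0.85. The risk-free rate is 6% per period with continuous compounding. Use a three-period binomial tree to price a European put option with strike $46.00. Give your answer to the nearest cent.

Risk-neutral probability p = (e^0.06 − 0.85)/(1.3 − 0.85) = 0.2118/0.4500 = 0.4707
Terminal stock prices: S_uuu = 87.88, S_uud = 57.46, S_udd = 37.57, S_ddd = 24.56
Terminal payoffs (K − S): max(-41.88, 0) = 0, max(-11.46, 0) = 0, max(8.43, 0) = 8.43, max(21.44, 0) = 21.44
Node uu (S = 67.6): V_uu = e^(−0.06)·[0.4707·0.0000 + 0.5293·0.0000] = 0.0000
Node ud (S = 44.2): V_ud = e^(−0.06)·[0.4707·0.0000 + 0.5293·8.4300] = 4.2018
Node dd (S = 28.9): V_dd = e^(−0.06)·[0.4707·8.4300 + 0.5293·21.4350] = 14.4212
Node u (S = 52): V_u = e^(−0.06)·[0.4707·0.0000 + 0.5293·4.2018] = 2.0943
Node d (S = 34): V_d = e^(−0.06)·[0.4707·4.2018 + 0.5293·14.4212] = 9.0507
Node 0 (S = 40): V_0 = e^(−0.06)·[0.4707·2.0943 + 0.5293·9.0507] = 5.4396

$5.44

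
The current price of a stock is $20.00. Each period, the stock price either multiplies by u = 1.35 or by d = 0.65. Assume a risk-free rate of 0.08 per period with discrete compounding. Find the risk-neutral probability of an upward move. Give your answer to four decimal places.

p = 0.6143

Risk-neutral probability p = (1 + 0.08 − 0.65)/(1.35 − 0.65) = 0.4300/0.7000 = 0.6143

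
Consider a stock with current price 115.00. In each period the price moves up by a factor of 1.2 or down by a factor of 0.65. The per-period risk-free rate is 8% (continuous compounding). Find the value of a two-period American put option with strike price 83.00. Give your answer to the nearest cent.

Risk-neutral probability p = (e^0.08 − 0.65)/(1.2 − 0.65) = 0.4333/0.5500 = 0.7878
Terminal stock prices: S_uu = 165.6, S_ud = 89.7, S_dd = 48.59
Terminal payoffs (K − S): max(-82.6, 0) = 0, max(-6.7, 0) = 0, max(34.41, 0) = 34.41
Node u (S = 138): continuation = e^(−0.08)·[0.7878·0.0000 + 0.2122·0.0000] = 0.0000; exercise value = 0.0000 ≤ continuation, so V_u = 0.0000
Node d (S = 74.75): continuation = e^(−0.08)·[0.7878·0.0000 + 0.2122·34.4125] = 6.7411; exercise value = 8.2500 > continuation, so V_d = 8.2500 (exercise)
Node 0 (S = 115): continuation = e^(−0.08)·[0.7878·0.0000 + 0.2122·8.2500] = 1.6161; exercise value = 0.0000 ≤ continuation, so V_0 = 1.6161

1.62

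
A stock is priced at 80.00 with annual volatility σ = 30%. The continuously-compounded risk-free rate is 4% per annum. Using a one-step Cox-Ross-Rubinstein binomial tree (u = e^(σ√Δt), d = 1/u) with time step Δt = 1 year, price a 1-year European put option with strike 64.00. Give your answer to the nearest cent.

CRR parameters: u = e^(σ√Δt) = e^(0.3·√1) = 1.3499, d = 1/u = 0.7408
Per-period rate: rΔt = 0.04·1 = 0.04, so R = e^0.04 = 1.0408
Risk-neutral probability p = (e^0.04 − 0.7408)/(1.3499 − 0.7408) = 0.3000/0.6090 = 0.4926
Terminal stock prices: S_u = 108, S_d = 59.27
Terminal payoffs (K − S): max(-43.99, 0) = 0, max(4.735, 0) = 4.735
Node 0 (S = 80): V_0 = e^(−0.04)·[0.4926·0.0000 + 0.5074·4.7345] = 2.3083

2.31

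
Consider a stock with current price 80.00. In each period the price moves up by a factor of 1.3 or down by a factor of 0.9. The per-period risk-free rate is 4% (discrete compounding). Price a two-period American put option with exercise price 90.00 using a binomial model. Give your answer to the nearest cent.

11.25

Risk-neutral probability p = (1 + 0.04 − 0.9)/(1.3 − 0.9) = 0.1400/0.4000 = 0.3500
Terminal stock prices: S_uu = 135.2, S_ud = 93.6, S_dd = 64.8
Terminal payoffs (K − S): max(-45.2, 0) = 0, max(-3.6, 0) = 0, max(25.2, 0) = 25.2
Node u (S = 104): continuation = 1/1.04·[0.3500·0.0000 + 0.6500·0.0000] = 0.0000; exercise value = 0.0000 ≤ continuation, so V_u = 0.0000
Node d (S = 72): continuation = 1/1.04·[0.3500·0.0000 + 0.6500·25.2000] = 15.7500; exercise value = 18.0000 > continuation, so V_d = 18.0000 (exercise)
Node 0 (S = 80): continuation = 1/1.04·[0.3500·0.0000 + 0.6500·18.0000] = 11.2500; exercise value = 10.0000 ≤ continuation, so V_0 = 11.2500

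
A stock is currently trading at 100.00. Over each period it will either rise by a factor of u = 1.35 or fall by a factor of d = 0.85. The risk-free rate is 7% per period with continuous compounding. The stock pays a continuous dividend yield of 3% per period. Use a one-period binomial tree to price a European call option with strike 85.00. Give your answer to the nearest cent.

17.79

Per-period risk-free factor R = e^0.07 = 1.0725; dividend-adjusted growth = e^(0.07−0.03) = 1.0408.
Risk-neutral probability p = (1.0408 − 0.85)/(1.35 − 0.85) = 0.1908/0.5000 = 0.3816
Terminal stock prices: S_u = 135, S_d = 85
Terminal payoffs (S − K): max(50, 0) = 50, max(0, 0) = 0
Node 0 (S = 100): V_0 = e^(−0.07)·[0.3816·50.0000 + 0.6184·0.0000] = 17.7911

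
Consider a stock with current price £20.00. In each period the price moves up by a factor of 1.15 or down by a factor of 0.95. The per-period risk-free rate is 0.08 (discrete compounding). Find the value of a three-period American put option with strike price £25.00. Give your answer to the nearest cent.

Risk-neutral probability p = (1 + 0.08 − 0.95)/(1.15 − 0.95) = 0.1300/0.2000 = 0.6500
Terminal stock prices: S_uuu = 30.42, S_uud = 25.13, S_udd = 20.76, S_ddd = 17.15
Terminal payoffs (K − S): max(-5.417, 0) = 0, max(-0.1275, 0) = 0, max(4.242, 0) = 4.242, max(7.853, 0) = 7.853
Node uu (S = 26.45): continuation = 1/1.08·[0.6500·0.0000 + 0.3500·0.0000] = 0.0000; exercise value = 0.0000 ≤ continuation, so V_uu = 0.0000
Node ud (S = 21.85): continuation = 1/1.08·[0.6500·0.0000 + 0.3500·4.2425] = 1.3749; exercise value = 3.1500 > continuation, so V_ud = 3.1500 (exercise)
Node dd (S = 18.05): continuation = 1/1.08·[0.6500·4.2425 + 0.3500·7.8525] = 5.0981; exercise value = 6.9500 > continuation, so V_dd = 6.9500 (exercise)
Node u (S = 23): continuation = 1/1.08·[0.6500·0.0000 + 0.3500·3.1500] = 1.0208; exercise value = 2.0000 > continuation, so V_u = 2.0000 (exercise)
Node d (S = 19): continuation = 1/1.08·[0.6500·3.1500 + 0.3500·6.9500] = 4.1481; exercise value = 6.0000 > continuation, so V_d = 6.0000 (exercise)
Node 0 (S = 20): continuation = 1/1.08·[0.6500·2.0000 + 0.3500·6.0000] = 3.1481; exercise value = 5.0000 > continuation, so V_0 = 5.0000 (exercise)

£5.00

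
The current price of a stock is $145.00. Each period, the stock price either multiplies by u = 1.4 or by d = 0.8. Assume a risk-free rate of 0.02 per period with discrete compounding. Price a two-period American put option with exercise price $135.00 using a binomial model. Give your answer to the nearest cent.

$16.27

Risk-neutral probability p = (1 + 0.02 − 0.8)/(1.4 − 0.8) = 0.2200/0.6000 = 0.3667
Terminal stock prices: S_uu = 284.2, S_ud = 162.4, S_dd = 92.8
Terminal payoffs (K − S): max(-149.2, 0) = 0, max(-27.4, 0) = 0, max(42.2, 0) = 42.2
Node u (S = 203): continuation = 1/1.02·[0.3667·0.0000 + 0.6333·0.0000] = 0.0000; exercise value = 0.0000 ≤ continuation, so V_u = 0.0000
Node d (S = 116): continuation = 1/1.02·[0.3667·0.0000 + 0.6333·42.2000] = 26.2026; exercise value = 19.0000 ≤ continuation, so V_d = 26.2026
Node 0 (S = 145): continuation = 1/1.02·[0.3667·0.0000 + 0.6333·26.2026] = 16.2696; exercise value = 0.0000 ≤ continuation, so V_0 = 16.2696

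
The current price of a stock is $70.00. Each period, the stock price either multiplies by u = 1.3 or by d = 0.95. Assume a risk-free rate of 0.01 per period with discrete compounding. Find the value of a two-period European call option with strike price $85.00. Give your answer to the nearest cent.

$1.36

Risk-neutral probability p = (1 + 0.01 − 0.95)/(1.3 − 0.95) = 0.0600/0.3500 = 0.1714
Terminal stock prices: S_uu = 118.3, S_ud = 86.45, S_dd = 63.17
Terminal payoffs (S − K): max(33.3, 0) = 33.3, max(1.45, 0) = 1.45, max(-21.83, 0) = 0
Node u (S = 91): V_u = 1/1.01·[0.1714·33.3000 + 0.8286·1.4500] = 6.8416
Node d (S = 66.5): V_d = 1/1.01·[0.1714·1.4500 + 0.8286·0.0000] = 0.2461
Node 0 (S = 70): V_0 = 1/1.01·[0.1714·6.8416 + 0.8286·0.2461] = 1.3631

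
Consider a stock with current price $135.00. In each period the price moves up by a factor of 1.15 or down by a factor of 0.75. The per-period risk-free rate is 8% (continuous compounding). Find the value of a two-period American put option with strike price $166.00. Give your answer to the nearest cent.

$31.00

Risk-neutral probability p = (e^0.08 − 0.75)/(1.15 − 0.75) = 0.3333/0.4000 = 0.8332
Terminal stock prices: S_uu = 178.5, S_ud = 116.4, S_dd = 75.94
Terminal payoffs (K − S): max(-12.54, 0) = 0, max(49.56, 0) = 49.56, max(90.06, 0) = 90.06
Node u (S = 155.2): continuation = e^(−0.08)·[0.8332·0.0000 + 0.1668·49.5625] = 7.6306; exercise value = 10.7500 > continuation, so V_u = 10.7500 (exercise)
Node d (S = 101.2): continuation = e^(−0.08)·[0.8332·49.5625 + 0.1668·90.0625] = 51.9873; exercise value = 64.7500 > continuation, so V_d = 64.7500 (exercise)
Node 0 (S = 135): continuation = e^(−0.08)·[0.8332·10.7500 + 0.1668·64.7500] = 18.2373; exercise value = 31.0000 > continuation, so V_0 = 31.0000 (exercise)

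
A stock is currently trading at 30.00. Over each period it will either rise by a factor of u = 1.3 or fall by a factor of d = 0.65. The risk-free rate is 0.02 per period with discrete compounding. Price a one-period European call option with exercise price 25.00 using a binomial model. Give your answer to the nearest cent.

7.81

Risk-neutral probability p = (1 + 0.02 − 0.65)/(1.3 − 0.65) = 0.3700/0.6500 = 0.5692
Terminal stock prices: S_u = 39, S_d = 19.5
Terminal payoffs (S − K): max(14, 0) = 14, max(-5.5, 0) = 0
Node 0 (S = 30): V_0 = 1/1.02·[0.5692·14.0000 + 0.4308·0.0000] = 7.8130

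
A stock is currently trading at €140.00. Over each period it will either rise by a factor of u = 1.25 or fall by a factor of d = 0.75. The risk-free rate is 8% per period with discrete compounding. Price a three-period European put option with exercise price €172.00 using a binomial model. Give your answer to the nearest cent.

€19.69

Risk-neutral probability p = (1 + 0.08 − 0.75)/(1.25 − 0.75) = 0.3300/0.5000 = 0.6600
Terminal stock prices: S_uuu = 273.4, S_uud = 164.1, S_udd = 98.44, S_ddd = 59.06
Terminal payoffs (K − S): max(-101.4, 0) = 0, max(7.938, 0) = 7.938, max(73.56, 0) = 73.56, max(112.9, 0) = 112.9
Node uu (S = 218.8): V_uu = 1/1.08·[0.6600·0.0000 + 0.3400·7.9375] = 2.4988
Node ud (S = 131.2): V_ud = 1/1.08·[0.6600·7.9375 + 0.3400·73.5625] = 28.0093
Node dd (S = 78.75): V_dd = 1/1.08·[0.6600·73.5625 + 0.3400·112.9375] = 80.5093
Node u (S = 175): V_u = 1/1.08·[0.6600·2.4988 + 0.3400·28.0093] = 10.3448
Node d (S = 105): V_d = 1/1.08·[0.6600·28.0093 + 0.3400·80.5093] = 42.4623
Node 0 (S = 140): V_0 = 1/1.08·[0.6600·10.3448 + 0.3400·42.4623] = 19.6896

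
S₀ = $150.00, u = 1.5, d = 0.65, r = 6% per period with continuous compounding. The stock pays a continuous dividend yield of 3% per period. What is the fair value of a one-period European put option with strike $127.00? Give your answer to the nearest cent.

$15.35

Per-period risk-free factor R = e^0.06 = 1.0618; dividend-adjusted growth = e^(0.06−0.03) = 1.0305.
Risk-neutral probability p = (1.0305 − 0.65)/(1.5 − 0.65) = 0.3805/0.8500 = 0.4476
Terminal stock prices: S_u = 225, S_d = 97.5
Terminal payoffs (K − S): max(-98, 0) = 0, max(29.5, 0) = 29.5
Node 0 (S = 150): V_0 = e^(−0.06)·[0.4476·0.0000 + 0.5524·29.5000] = 15.3470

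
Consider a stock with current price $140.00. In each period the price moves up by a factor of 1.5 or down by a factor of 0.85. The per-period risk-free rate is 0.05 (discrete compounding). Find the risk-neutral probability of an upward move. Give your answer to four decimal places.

p = 0.3077

Risk-neutral probability p = (1 + 0.05 − 0.85)/(1.5 − 0.85) = 0.2000/0.6500 = 0.3077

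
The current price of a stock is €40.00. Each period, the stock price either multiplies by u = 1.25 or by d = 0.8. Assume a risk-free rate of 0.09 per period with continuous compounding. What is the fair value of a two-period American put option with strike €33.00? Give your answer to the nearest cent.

Risk-neutral probability p = (e^0.09 − 0.8)/(1.25 − 0.8) = 0.2942/0.4500 = 0.6537
Terminal stock prices: S_uu = 62.5, S_ud = 40, S_dd = 25.6
Terminal payoffs (K − S): max(-29.5, 0) = 0, max(-7, 0) = 0, max(7.4, 0) = 7.4
Node u (S = 50): continuation = e^(−0.09)·[0.6537·0.0000 + 0.3463·0.0000] = 0.0000; exercise value = 0.0000 ≤ continuation, so V_u = 0.0000
Node d (S = 32): continuation = e^(−0.09)·[0.6537·0.0000 + 0.3463·7.4000] = 2.3419; exercise value = 1.0000 ≤ continuation, so V_d = 2.3419
Node 0 (S = 40): continuation = e^(−0.09)·[0.6537·0.0000 + 0.3463·2.3419] = 0.7412; exercise value = 0.0000 ≤ continuation, so V_0 = 0.7412

€0.74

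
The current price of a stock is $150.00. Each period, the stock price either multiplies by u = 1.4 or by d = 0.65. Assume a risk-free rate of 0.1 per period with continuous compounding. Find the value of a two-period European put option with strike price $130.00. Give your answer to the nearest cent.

$8.43

Risk-neutral probability p = (e^0.1 − 0.65)/(1.4 − 0.65) = 0.4552/0.7500 = 0.6069
Terminal stock prices: S_uu = 294, S_ud = 136.5, S_dd = 63.38
Terminal payoffs (K − S): max(-164, 0) = 0, max(-6.5, 0) = 0, max(66.62, 0) = 66.62
Node u (S = 210): V_u = e^(−0.1)·[0.6069·0.0000 + 0.3931·0.0000] = 0.0000
Node d (S = 97.5): V_d = e^(−0.1)·[0.6069·0.0000 + 0.3931·66.6250] = 23.6983
Node 0 (S = 150): V_0 = e^(−0.1)·[0.6069·0.0000 + 0.3931·23.6983] = 8.4294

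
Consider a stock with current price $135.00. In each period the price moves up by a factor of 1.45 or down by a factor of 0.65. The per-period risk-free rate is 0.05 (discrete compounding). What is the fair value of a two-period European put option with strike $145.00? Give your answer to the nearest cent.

$28.00

Risk-neutral probability p = (1 + 0.05 − 0.65)/(1.45 − 0.65) = 0.4000/0.8000 = 0.5000
Terminal stock prices: S_uu = 283.8, S_ud = 127.2, S_dd = 57.04
Terminal payoffs (K − S): max(-138.8, 0) = 0, max(17.76, 0) = 17.76, max(87.96, 0) = 87.96
Node u (S = 195.8): V_u = 1/1.05·[0.5000·0.0000 + 0.5000·17.7625] = 8.4583
Node d (S = 87.75): V_d = 1/1.05·[0.5000·17.7625 + 0.5000·87.9625] = 50.3452
Node 0 (S = 135): V_0 = 1/1.05·[0.5000·8.4583 + 0.5000·50.3452] = 28.0017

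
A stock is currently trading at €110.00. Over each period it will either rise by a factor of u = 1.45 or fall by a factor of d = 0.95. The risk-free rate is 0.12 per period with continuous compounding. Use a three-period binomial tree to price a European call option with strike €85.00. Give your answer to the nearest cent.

€50.70

Risk-neutral probability p = (e^0.12 − 0.95)/(1.45 − 0.95) = 0.1775/0.5000 = 0.3550
Terminal stock prices: S_uuu = 335.3, S_uud = 219.7, S_udd = 143.9, S_ddd = 94.31
Terminal payoffs (S − K): max(250.3, 0) = 250.3, max(134.7, 0) = 134.7, max(58.95, 0) = 58.95, max(9.311, 0) = 9.311
Node uu (S = 231.3): V_uu = e^(−0.12)·[0.3550·250.3487 + 0.6450·134.7113] = 155.8868
Node ud (S = 151.5): V_ud = e^(−0.12)·[0.3550·134.7113 + 0.6450·58.9487] = 76.1368
Node dd (S = 99.27): V_dd = e^(−0.12)·[0.3550·58.9487 + 0.6450·9.3112] = 23.8868
Node u (S = 159.5): V_u = e^(−0.12)·[0.3550·155.8868 + 0.6450·76.1368] = 92.6366
Node d (S = 104.5): V_d = e^(−0.12)·[0.3550·76.1368 + 0.6450·23.8868] = 37.6366
Node 0 (S = 110): V_0 = e^(−0.12)·[0.3550·92.6366 + 0.6450·37.6366] = 50.6975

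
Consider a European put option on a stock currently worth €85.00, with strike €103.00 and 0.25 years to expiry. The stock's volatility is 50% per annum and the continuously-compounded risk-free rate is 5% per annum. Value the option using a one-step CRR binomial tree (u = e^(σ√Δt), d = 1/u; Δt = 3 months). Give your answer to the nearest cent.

€19.53

CRR parameters: u = e^(σ√Δt) = e^(0.5·√0.25) = 1.2840, d = 1/u = 0.7788
Per-period rate: rΔt = 0.05·0.25 = 0.0125, so R = e^0.0125 = 1.0126
Risk-neutral probability p = (e^0.0125 − 0.7788)/(1.2840 − 0.7788) = 0.2338/0.5052 = 0.4627
Terminal stock prices: S_u = 109.1, S_d = 66.2
Terminal payoffs (K − S): max(-6.142, 0) = 0, max(36.8, 0) = 36.8
Node 0 (S = 85): V_0 = e^(−0.0125)·[0.4627·0.0000 + 0.5373·36.8019] = 19.5273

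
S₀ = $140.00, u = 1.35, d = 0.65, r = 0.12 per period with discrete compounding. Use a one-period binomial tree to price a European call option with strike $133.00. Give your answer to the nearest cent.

Risk-neutral probability p = (1 + 0.12 − 0.65)/(1.35 − 0.65) = 0.4700/0.7000 = 0.6714
Terminal stock prices: S_u = 189, S_d = 91
Terminal payoffs (S − K): max(56, 0) = 56, max(-42, 0) = 0
Node 0 (S = 140): V_0 = 1/1.12·[0.6714·56.0000 + 0.3286·0.0000] = 33.5714

$33.57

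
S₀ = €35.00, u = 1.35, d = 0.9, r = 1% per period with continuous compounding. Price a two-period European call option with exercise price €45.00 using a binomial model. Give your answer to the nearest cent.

€1.10

Risk-neutral probability p = (e^0.01 − 0.9)/(1.35 − 0.9) = 0.1101/0.4500 = 0.2446
Terminal stock prices: S_uu = 63.79, S_ud = 42.52, S_dd = 28.35
Terminal payoffs (S − K): max(18.79, 0) = 18.79, max(-2.475, 0) = 0, max(-16.65, 0) = 0
Node u (S = 47.25): V_u = e^(−0.01)·[0.2446·18.7875 + 0.7554·0.0000] = 4.5489
Node d (S = 31.5): V_d = e^(−0.01)·[0.2446·0.0000 + 0.7554·0.0000] = 0.0000
Node 0 (S = 35): V_0 = e^(−0.01)·[0.2446·4.5489 + 0.7554·0.0000] = 1.1014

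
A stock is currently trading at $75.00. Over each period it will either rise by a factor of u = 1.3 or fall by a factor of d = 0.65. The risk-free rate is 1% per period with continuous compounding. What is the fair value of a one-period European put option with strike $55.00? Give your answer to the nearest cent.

$2.76

Risk-neutral probability p = (e^0.01 − 0.65)/(1.3 − 0.65) = 0.3601/0.6500 = 0.5539
Terminal stock prices: S_u = 97.5, S_d = 48.75
Terminal payoffs (K − S): max(-42.5, 0) = 0, max(6.25, 0) = 6.25
Node 0 (S = 75): V_0 = e^(−0.01)·[0.5539·0.0000 + 0.4461·6.2500] = 2.7602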